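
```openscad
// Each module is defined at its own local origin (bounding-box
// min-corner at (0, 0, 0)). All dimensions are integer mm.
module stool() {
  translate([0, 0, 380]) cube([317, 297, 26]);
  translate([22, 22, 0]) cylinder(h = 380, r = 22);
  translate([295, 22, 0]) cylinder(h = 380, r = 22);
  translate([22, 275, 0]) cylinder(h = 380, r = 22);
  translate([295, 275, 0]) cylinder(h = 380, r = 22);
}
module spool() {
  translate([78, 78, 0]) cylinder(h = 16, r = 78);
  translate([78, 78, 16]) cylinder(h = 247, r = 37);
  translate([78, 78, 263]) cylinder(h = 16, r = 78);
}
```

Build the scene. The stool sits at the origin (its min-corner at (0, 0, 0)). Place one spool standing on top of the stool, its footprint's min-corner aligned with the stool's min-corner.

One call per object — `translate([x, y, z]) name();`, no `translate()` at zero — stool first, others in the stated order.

stool();
translate([0, 0, 406]) spool();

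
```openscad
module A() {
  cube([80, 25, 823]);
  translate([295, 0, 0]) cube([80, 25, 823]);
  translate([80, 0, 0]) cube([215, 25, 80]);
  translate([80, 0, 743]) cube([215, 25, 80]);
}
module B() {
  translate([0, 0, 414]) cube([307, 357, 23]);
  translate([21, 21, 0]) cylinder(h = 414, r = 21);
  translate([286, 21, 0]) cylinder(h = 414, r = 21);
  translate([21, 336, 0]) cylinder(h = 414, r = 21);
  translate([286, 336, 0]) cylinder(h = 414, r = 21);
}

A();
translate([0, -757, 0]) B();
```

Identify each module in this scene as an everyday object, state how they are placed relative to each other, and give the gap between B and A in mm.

A is a picture frame. B is a stool. The stool is on the floor beside the picture frame on its −y side. The gap between the stool and the picture frame is 400 mm.

The stool's nearest face is 400 mm from the picture frame's −y face.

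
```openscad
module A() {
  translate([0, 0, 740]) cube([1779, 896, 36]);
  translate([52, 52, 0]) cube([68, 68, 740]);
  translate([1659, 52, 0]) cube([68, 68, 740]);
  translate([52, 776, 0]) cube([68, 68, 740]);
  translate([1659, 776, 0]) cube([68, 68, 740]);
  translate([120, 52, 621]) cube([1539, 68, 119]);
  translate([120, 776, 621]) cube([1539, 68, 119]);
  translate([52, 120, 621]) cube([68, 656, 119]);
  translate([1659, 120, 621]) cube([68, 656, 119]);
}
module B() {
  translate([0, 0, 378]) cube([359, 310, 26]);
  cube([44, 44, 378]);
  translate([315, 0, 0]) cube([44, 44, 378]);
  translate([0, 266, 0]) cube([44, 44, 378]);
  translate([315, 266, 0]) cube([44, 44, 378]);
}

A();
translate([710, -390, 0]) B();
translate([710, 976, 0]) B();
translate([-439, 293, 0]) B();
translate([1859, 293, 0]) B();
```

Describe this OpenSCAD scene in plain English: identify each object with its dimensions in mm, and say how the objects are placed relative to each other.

A is a rectangular dining table. The top is 1779×896×36 mm with its upper surface at z = 776 mm. It stands on four 68×68 mm square legs, each inset 52 mm from the nearest pair of top edges, running from the floor to the underside of the top. Four apron rails, 68 mm thick and 119 mm tall, run between adjacent legs with their top edges flush with the underside of the top and their outer faces flush with the legs' outer faces.

B is a four-legged stool. The seat is a 359×310×26 mm slab whose top surface is at z = 404 mm; four square legs, each 44×44 mm in cross-section, run from the floor (z = 0) to the underside of the seat, each flush with a corner of the seat.

Four stools sit around the table at the −y, +y, −x, +x sides.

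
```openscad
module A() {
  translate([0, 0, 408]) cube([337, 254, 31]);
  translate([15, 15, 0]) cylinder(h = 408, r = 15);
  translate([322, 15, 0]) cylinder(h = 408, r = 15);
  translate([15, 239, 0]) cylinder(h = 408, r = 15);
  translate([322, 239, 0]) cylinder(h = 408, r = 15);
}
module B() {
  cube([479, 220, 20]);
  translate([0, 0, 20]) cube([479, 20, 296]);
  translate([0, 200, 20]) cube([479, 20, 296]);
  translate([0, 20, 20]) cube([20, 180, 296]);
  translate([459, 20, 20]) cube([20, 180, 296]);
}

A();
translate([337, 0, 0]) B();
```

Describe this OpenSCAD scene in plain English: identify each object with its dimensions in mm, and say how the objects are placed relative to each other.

A is a four-legged stool. The seat is 337×254 mm, 31 mm thick, top at z = 439 mm. It stands on four round legs, each 30 mm in diameter, from z = 0 to the seat underside, each leg's axis is inset half a diameter from the nearest pair of seat edges (so the leg's bounding box is flush with the corner).

B is an open storage box with external size 479×220×316 mm and wall thickness 20 mm (the base is also 20 mm thick). The base covers the whole footprint; the four walls stand on the base, with the y-facing walls full-width and the x-facing walls fitting between their inner faces.

The open box is against the stool's +x side, with their −y faces flush.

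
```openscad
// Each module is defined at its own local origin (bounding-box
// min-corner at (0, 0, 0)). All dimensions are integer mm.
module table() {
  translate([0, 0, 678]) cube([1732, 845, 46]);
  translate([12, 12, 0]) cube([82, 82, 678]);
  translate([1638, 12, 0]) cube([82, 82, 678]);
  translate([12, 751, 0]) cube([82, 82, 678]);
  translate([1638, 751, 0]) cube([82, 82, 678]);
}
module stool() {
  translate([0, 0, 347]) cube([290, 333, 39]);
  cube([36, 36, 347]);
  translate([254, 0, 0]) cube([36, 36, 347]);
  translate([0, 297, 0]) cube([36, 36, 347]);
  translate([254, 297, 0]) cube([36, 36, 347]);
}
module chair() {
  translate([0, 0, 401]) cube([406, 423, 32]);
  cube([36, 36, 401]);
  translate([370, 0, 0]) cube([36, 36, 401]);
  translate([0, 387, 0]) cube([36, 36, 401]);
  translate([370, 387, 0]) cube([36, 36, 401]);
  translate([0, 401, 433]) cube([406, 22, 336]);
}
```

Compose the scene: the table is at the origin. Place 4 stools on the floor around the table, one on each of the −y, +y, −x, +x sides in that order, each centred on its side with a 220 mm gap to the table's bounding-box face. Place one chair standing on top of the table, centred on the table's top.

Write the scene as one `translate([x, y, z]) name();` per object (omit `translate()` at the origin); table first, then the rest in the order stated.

table();
translate([721, -553, 0]) stool();
translate([721, 1065, 0]) stool();
translate([-510, 256, 0]) stool();
translate([1952, 256, 0]) stool();
translate([663, 211, 724]) chair();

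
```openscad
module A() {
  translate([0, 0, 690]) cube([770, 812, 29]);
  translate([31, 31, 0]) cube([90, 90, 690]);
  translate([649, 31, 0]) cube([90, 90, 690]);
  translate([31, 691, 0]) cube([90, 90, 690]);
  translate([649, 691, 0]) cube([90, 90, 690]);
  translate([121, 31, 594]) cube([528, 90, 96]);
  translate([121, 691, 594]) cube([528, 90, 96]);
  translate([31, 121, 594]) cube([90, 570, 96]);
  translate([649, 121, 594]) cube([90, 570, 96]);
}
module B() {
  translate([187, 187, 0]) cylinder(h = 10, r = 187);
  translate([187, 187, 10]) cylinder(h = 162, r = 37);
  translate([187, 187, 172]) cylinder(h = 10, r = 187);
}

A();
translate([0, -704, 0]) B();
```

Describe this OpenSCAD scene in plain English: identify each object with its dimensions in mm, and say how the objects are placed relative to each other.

A is a table: top 770 mm (x) × 812 mm (y), 29 mm thick, upper face at z = 719 mm, on four 90×90 mm square legs, each inset 31 mm from the nearest pair of top edges, running from z = 0 to the bottom of the top. Four apron rails, 90 mm thick and 96 mm tall, run between adjacent legs with their top edges flush with the underside of the top and their outer faces flush with the legs' outer faces.

B is a spool: two coaxial disc flanges of radius 187 mm and thickness 10 mm, joined by a core cylinder of radius 37 mm and height 162 mm. The lower flange rests on z = 0 and the three cylinders share a vertical axis.

The spool is on the floor beside the table on its −y side.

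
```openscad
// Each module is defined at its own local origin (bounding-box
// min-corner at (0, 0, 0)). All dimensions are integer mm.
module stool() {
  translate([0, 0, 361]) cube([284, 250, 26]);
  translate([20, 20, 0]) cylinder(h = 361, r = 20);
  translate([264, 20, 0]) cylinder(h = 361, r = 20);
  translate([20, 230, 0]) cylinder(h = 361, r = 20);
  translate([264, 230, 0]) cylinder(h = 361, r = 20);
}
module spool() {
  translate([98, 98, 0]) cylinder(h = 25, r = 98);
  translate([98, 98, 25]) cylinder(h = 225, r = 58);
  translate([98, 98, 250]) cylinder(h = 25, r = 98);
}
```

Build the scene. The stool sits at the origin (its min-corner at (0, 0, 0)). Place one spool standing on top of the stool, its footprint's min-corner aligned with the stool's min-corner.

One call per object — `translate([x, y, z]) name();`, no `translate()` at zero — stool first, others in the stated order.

stool();
translate([0, 0, 387]) spool();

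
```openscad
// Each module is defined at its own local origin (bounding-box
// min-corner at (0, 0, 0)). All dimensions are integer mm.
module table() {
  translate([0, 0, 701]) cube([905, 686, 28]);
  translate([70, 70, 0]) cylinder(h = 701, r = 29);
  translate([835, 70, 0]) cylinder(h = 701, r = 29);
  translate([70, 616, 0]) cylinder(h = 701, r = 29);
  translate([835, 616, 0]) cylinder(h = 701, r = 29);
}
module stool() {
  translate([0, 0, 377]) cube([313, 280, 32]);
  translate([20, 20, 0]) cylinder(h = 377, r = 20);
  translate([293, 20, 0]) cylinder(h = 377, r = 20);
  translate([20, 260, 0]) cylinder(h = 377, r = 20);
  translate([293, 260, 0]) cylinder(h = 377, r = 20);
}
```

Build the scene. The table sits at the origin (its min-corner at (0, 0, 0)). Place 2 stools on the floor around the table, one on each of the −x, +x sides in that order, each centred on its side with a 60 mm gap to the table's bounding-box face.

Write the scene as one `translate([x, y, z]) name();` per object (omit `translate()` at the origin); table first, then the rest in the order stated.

table();
translate([-373, 203, 0]) stool();
translate([965, 203, 0]) stool();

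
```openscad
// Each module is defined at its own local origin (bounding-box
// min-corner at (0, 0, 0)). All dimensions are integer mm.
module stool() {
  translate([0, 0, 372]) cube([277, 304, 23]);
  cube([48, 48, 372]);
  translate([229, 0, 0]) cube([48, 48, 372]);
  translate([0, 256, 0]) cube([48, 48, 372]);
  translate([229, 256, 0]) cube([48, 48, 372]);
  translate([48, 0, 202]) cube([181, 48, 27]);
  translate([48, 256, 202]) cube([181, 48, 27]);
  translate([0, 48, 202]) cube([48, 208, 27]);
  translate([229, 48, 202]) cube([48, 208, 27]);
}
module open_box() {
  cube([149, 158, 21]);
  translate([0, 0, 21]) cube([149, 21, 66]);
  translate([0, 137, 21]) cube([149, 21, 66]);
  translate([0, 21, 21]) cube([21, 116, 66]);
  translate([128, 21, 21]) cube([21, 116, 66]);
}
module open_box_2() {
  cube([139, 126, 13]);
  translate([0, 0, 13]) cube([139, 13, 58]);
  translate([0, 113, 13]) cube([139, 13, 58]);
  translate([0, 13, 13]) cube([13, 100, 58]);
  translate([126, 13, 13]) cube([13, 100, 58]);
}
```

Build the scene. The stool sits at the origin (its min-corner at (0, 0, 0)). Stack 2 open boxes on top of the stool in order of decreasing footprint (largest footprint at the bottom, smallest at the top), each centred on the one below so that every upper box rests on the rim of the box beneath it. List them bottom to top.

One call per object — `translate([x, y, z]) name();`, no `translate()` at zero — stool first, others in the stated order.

stool();
translate([64, 73, 395]) open_box();
translate([69, 89, 482]) open_box_2();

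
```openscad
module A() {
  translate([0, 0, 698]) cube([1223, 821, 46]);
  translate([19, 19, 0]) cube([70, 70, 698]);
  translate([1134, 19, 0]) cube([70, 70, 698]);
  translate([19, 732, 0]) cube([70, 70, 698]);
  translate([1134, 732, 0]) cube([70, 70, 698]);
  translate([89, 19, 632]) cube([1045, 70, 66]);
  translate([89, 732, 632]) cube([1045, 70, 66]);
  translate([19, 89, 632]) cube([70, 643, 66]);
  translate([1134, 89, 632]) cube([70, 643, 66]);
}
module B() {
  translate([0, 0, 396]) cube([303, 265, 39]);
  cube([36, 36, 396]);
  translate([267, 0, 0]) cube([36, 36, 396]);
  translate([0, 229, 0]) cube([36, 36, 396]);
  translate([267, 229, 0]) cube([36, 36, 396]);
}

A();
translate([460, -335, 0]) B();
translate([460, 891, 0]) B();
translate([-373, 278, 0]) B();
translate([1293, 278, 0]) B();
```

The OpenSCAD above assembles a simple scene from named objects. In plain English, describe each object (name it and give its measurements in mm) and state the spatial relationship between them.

A is a table: top 1223 mm (x) × 821 mm (y), 46 mm thick, upper face at z = 744 mm, on four 70×70 mm square legs, each inset 19 mm from the nearest pair of top edges, running from z = 0 to the bottom of the top. Four apron rails, 70 mm thick and 66 mm tall, run between adjacent legs with their top edges flush with the underside of the top and their outer faces flush with the legs' outer faces.

B is a four-legged stool. The seat is 303×265 mm, 39 mm thick, top at z = 435 mm. It stands on four square legs, each 36×36 mm in cross-section, from z = 0 to the seat underside, each flush with a corner of the seat.

Four stools sit around the table at the −y, +y, −x, +x sides.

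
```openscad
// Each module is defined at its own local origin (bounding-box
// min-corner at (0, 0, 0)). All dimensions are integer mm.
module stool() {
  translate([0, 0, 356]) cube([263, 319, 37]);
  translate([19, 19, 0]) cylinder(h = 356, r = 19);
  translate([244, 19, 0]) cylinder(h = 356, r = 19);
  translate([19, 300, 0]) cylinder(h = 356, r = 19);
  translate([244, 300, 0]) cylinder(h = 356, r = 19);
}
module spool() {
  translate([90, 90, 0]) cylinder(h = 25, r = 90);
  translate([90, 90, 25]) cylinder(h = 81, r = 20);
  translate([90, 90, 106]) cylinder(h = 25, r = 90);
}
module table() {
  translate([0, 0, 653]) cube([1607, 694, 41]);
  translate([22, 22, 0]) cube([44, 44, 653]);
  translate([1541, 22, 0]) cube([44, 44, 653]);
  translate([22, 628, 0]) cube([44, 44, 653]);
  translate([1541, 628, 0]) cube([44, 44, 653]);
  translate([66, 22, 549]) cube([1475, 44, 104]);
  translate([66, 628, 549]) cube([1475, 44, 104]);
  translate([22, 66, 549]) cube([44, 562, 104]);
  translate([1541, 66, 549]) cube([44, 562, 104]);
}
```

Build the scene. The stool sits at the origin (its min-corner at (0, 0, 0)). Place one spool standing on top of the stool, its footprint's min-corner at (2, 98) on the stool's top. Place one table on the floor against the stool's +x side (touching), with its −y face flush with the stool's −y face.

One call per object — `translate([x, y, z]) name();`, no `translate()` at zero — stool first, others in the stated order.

stool();
translate([2, 98, 393]) spool();
translate([263, 0, 0]) table();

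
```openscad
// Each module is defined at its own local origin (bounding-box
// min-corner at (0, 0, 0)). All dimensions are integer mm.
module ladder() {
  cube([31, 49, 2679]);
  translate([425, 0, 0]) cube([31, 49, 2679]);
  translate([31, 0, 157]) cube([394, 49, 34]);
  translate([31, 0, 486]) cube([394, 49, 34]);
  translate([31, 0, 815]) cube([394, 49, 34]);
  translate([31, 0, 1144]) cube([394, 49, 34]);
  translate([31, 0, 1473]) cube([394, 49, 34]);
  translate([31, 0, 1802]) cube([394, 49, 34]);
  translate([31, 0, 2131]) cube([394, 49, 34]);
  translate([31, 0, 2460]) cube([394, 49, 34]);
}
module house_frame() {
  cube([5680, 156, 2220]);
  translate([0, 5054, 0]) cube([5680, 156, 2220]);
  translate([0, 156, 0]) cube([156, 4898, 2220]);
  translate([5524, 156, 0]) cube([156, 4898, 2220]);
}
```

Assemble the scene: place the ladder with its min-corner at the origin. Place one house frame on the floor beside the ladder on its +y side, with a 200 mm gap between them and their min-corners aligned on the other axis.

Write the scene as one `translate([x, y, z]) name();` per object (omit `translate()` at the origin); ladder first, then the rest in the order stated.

ladder();
translate([0, 249, 0]) house_frame();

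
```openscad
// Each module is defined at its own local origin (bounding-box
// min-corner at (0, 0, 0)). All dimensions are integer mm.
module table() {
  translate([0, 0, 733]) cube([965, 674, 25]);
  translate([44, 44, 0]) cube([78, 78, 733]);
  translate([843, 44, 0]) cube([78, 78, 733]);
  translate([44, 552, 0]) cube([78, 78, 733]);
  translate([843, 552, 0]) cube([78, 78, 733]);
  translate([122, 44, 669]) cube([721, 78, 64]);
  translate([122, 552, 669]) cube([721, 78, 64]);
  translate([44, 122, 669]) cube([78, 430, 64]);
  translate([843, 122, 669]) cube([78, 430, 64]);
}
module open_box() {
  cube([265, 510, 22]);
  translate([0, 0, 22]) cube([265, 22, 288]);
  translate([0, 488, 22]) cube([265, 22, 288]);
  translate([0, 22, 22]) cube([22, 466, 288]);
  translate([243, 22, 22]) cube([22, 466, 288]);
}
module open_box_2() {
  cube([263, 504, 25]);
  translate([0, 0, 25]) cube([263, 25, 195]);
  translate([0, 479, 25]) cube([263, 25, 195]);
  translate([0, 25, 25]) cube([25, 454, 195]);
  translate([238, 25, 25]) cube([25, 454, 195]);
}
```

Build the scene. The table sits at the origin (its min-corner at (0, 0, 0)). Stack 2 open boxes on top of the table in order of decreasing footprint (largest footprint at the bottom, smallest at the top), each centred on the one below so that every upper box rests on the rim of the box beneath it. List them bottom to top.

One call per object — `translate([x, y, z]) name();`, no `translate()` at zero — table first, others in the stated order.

table();
translate([350, 82, 758]) open_box();
translate([351, 85, 1068]) open_box_2();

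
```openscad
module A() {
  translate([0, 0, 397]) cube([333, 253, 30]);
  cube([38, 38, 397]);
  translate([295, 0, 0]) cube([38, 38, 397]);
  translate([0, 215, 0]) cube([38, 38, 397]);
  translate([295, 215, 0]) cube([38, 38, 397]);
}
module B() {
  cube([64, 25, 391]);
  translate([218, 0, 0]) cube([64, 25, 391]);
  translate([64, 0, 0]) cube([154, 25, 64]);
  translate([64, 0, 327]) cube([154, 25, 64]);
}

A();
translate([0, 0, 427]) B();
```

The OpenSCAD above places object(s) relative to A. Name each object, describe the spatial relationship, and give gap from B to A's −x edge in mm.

A is a stool. B is a picture frame. The picture frame is on top of the stool. The gap from the picture frame to the stool's −x edge is 0 mm.

The picture frame's min-x is at 0; the stool's min-x is 0; gap = 0 mm.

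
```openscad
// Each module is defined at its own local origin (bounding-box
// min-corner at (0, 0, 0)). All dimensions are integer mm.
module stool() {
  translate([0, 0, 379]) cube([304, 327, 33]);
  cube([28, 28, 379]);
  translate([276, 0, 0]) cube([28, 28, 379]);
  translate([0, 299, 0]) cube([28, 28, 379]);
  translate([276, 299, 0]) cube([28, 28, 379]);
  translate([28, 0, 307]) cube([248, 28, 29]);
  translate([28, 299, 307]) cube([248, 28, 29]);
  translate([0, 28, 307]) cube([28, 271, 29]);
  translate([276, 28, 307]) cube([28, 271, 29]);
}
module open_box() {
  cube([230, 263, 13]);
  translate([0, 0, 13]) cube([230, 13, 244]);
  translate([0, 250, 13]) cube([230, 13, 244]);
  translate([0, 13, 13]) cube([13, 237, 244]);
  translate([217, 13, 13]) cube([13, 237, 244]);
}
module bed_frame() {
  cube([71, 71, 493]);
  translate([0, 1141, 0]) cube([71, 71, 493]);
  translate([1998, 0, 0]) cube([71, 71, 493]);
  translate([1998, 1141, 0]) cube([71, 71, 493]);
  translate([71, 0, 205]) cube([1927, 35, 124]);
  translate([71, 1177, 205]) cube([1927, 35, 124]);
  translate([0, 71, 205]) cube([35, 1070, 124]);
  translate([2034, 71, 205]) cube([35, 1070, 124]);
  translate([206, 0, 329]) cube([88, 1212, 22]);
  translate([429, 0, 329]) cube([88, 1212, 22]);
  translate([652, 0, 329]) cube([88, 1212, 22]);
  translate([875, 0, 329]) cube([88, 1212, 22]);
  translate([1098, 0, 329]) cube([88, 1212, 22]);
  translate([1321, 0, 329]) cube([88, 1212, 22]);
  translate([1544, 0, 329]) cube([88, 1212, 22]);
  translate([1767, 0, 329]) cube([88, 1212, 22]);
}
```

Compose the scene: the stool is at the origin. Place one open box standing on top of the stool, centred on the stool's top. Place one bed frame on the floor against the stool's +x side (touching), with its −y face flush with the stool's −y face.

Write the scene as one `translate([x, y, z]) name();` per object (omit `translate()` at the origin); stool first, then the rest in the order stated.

stool();
translate([37, 32, 412]) open_box();
translate([304, 0, 0]) bed_frame();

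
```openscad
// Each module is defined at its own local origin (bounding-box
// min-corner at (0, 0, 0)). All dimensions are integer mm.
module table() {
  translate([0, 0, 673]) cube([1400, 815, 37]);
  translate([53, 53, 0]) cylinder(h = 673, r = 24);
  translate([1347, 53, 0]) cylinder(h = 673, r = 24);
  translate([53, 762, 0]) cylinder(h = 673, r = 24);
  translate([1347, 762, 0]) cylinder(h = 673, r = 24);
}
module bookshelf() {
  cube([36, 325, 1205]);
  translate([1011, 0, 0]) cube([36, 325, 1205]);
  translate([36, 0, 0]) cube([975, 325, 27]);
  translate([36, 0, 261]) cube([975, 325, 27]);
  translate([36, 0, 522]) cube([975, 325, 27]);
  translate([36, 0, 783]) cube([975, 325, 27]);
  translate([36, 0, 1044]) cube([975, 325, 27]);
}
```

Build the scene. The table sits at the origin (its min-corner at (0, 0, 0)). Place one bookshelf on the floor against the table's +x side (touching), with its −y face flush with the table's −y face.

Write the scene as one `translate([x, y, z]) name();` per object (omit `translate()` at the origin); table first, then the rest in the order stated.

table();
translate([1400, 0, 0]) bookshelf();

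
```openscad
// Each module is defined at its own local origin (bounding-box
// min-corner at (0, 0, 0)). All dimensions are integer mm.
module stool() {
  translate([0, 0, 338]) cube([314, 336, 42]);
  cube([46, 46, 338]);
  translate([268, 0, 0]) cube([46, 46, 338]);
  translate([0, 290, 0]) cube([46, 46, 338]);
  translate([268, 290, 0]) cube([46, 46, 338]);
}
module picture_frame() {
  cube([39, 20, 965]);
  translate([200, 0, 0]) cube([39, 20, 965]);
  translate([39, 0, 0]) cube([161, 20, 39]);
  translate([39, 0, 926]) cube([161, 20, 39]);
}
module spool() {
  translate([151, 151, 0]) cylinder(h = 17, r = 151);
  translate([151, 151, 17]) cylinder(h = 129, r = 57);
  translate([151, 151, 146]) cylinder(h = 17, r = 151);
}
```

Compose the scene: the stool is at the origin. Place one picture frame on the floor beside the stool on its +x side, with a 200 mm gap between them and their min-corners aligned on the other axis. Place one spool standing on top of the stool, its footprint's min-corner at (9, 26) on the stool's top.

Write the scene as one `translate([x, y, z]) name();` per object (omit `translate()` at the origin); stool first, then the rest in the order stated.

stool();
translate([514, 0, 0]) picture_frame();
translate([9, 26, 380]) spool();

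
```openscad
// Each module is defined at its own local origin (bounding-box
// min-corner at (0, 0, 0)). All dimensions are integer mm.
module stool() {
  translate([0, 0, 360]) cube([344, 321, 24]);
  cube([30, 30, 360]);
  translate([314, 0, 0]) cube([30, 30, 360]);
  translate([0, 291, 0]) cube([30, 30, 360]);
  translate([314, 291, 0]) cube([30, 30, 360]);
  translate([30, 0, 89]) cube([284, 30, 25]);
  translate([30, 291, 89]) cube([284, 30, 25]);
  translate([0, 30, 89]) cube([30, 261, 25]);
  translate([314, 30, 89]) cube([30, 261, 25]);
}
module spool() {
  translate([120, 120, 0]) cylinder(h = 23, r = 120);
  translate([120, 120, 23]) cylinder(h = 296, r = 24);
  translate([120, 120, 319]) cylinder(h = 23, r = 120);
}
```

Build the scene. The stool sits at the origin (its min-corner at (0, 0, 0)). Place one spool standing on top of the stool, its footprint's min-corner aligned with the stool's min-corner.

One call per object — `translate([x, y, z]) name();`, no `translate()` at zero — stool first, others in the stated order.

stool();
translate([0, 0, 384]) spool();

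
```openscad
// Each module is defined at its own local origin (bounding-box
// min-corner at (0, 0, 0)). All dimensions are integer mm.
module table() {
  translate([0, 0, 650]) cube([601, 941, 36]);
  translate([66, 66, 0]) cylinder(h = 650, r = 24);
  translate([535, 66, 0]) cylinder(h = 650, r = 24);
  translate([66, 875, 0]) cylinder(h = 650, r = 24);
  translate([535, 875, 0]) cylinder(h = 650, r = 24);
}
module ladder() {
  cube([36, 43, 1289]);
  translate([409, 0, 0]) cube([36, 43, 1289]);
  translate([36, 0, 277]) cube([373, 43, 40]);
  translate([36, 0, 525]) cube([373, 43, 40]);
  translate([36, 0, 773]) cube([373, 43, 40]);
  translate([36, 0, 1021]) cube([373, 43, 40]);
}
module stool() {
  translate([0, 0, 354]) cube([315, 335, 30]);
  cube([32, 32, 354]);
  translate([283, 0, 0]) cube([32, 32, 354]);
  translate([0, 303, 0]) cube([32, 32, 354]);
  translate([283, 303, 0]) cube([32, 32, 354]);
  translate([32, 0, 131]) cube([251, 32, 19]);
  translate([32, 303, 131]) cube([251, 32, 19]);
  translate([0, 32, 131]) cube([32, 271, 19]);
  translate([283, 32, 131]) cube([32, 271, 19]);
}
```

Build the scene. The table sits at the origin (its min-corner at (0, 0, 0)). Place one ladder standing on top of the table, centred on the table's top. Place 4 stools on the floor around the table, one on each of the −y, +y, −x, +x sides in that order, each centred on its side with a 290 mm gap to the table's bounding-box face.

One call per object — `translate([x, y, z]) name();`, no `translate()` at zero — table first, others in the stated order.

table();
translate([78, 449, 686]) ladder();
translate([143, -625, 0]) stool();
translate([143, 1231, 0]) stool();
translate([-605, 303, 0]) stool();
translate([891, 303, 0]) stool();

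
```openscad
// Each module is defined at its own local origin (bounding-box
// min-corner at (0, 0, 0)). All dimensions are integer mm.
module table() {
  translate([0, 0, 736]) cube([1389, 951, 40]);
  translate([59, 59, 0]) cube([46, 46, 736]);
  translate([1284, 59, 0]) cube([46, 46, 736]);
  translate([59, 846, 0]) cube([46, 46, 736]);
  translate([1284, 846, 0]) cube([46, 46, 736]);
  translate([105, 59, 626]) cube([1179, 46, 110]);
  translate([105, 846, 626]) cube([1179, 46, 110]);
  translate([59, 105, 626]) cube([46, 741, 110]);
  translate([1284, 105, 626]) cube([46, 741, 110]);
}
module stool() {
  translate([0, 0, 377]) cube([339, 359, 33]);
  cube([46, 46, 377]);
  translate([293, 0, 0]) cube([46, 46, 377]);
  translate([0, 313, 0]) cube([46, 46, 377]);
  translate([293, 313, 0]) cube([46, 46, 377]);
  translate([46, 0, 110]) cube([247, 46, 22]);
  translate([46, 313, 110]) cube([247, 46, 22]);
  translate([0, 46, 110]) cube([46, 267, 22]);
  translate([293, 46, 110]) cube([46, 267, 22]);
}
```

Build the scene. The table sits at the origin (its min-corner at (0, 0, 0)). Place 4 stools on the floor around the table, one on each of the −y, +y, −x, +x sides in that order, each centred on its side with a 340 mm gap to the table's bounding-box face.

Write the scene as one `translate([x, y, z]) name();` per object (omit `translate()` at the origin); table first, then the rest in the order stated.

table();
translate([525, -699, 0]) stool();
translate([525, 1291, 0]) stool();
translate([-679, 296, 0]) stool();
translate([1729, 296, 0]) stool();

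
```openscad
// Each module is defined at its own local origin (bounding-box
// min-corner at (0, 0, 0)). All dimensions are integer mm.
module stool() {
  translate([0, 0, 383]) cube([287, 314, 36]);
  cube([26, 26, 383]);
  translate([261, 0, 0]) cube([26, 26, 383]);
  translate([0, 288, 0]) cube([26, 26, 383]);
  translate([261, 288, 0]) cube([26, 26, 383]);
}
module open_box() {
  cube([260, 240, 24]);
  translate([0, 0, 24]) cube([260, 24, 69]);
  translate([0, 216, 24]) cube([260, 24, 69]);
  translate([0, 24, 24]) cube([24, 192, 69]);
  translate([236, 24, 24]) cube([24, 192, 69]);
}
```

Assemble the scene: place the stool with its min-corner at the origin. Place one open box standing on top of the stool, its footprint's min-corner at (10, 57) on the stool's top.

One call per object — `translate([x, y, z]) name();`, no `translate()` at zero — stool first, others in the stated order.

stool();
translate([10, 57, 419]) open_box();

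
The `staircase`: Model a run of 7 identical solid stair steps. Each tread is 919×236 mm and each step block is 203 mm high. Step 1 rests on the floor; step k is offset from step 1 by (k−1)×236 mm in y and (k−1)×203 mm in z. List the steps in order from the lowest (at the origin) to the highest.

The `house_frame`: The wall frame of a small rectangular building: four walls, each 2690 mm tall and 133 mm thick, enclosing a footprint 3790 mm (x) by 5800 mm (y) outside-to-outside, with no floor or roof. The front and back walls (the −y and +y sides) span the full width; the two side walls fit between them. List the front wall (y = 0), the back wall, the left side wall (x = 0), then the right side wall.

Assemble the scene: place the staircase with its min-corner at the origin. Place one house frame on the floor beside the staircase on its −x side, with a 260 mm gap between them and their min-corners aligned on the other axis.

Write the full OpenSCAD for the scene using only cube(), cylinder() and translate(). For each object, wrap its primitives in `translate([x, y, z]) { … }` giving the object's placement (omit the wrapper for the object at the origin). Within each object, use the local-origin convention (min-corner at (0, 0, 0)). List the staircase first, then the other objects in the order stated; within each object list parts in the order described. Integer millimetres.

cube([919, 236, 203]);
translate([0, 236, 203]) cube([919, 236, 203]);
translate([0, 472, 406]) cube([919, 236, 203]);
translate([0, 708, 609]) cube([919, 236, 203]);
translate([0, 944, 812]) cube([919, 236, 203]);
translate([0, 1180, 1015]) cube([919, 236, 203]);
translate([0, 1416, 1218]) cube([919, 236, 203]);
translate([-4050, 0, 0]) {
  cube([3790, 133, 2690]);
  translate([0, 5667, 0]) cube([3790, 133, 2690]);
  translate([0, 133, 0]) cube([133, 5534, 2690]);
  translate([3657, 133, 0]) cube([133, 5534, 2690]);
}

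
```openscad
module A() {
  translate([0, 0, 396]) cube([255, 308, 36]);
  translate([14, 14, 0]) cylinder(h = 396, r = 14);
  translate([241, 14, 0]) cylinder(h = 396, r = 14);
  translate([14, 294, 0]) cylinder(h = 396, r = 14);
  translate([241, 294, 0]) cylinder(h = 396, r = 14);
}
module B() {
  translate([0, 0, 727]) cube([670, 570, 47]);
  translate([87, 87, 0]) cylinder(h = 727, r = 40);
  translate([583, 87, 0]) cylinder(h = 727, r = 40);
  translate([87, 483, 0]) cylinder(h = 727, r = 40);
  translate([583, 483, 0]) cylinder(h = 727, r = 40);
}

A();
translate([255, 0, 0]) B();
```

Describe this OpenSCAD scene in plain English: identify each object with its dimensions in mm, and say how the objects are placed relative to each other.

A is a four-legged stool. The seat is 255×308 mm, 36 mm thick, top at z = 432 mm. It stands on four round legs, each 28 mm in diameter, from z = 0 to the seat underside, each leg's axis is inset half a diameter from the nearest pair of seat edges (so the leg's bounding box is flush with the corner).

B is a table: top 670 mm (x) × 570 mm (y), 47 mm thick, upper face at z = 774 mm, on four round legs of 80 mm diameter, each leg's bounding box inset 47 mm from the nearest pair of top edges, running from z = 0 to the bottom of the top.

The table is against the stool's +x side, with their −y faces flush.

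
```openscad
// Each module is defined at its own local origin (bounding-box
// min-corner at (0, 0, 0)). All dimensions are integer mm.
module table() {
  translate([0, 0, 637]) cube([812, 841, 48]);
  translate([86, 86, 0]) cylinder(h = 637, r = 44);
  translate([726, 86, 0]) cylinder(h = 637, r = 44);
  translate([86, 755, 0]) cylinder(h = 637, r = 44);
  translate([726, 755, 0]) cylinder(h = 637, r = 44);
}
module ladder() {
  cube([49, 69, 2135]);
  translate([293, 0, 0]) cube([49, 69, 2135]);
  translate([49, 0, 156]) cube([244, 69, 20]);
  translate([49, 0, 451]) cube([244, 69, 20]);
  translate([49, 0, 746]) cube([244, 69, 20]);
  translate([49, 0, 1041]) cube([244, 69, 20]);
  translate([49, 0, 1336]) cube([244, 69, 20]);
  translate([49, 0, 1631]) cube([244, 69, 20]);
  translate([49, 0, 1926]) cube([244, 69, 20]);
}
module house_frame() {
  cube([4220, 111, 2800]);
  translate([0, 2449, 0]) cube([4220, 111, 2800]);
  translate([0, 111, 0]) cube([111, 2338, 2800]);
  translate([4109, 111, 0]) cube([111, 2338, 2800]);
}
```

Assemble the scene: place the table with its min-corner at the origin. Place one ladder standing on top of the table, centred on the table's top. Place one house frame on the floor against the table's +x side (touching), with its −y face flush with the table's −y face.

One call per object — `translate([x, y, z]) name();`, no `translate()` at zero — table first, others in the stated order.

table();
translate([235, 386, 685]) ladder();
translate([812, 0, 0]) house_frame();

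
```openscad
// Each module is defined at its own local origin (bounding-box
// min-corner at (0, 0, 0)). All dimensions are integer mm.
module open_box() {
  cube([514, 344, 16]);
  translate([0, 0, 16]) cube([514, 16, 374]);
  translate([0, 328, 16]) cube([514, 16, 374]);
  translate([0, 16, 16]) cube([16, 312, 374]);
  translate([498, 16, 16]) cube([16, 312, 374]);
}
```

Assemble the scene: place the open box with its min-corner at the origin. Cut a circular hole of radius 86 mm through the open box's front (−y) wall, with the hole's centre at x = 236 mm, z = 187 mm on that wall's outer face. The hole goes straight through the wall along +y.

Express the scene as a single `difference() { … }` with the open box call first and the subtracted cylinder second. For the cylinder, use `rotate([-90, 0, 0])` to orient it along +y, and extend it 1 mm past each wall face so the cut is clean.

difference() {
  open_box();
  translate([236, -1, 187]) rotate([-90, 0, 0]) cylinder(h = 18, r = 86);
}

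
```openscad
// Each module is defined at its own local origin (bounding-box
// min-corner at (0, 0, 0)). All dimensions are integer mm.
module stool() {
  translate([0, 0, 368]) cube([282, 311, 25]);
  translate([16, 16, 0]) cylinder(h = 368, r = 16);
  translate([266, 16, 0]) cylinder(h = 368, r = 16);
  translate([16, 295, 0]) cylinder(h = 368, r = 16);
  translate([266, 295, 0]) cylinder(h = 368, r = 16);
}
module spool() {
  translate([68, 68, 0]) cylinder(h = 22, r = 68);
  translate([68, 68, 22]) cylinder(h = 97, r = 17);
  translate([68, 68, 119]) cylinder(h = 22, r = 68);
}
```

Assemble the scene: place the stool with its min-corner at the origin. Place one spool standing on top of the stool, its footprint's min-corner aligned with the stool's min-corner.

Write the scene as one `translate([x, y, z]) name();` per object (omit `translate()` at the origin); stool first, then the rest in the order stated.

stool();
translate([0, 0, 393]) spool();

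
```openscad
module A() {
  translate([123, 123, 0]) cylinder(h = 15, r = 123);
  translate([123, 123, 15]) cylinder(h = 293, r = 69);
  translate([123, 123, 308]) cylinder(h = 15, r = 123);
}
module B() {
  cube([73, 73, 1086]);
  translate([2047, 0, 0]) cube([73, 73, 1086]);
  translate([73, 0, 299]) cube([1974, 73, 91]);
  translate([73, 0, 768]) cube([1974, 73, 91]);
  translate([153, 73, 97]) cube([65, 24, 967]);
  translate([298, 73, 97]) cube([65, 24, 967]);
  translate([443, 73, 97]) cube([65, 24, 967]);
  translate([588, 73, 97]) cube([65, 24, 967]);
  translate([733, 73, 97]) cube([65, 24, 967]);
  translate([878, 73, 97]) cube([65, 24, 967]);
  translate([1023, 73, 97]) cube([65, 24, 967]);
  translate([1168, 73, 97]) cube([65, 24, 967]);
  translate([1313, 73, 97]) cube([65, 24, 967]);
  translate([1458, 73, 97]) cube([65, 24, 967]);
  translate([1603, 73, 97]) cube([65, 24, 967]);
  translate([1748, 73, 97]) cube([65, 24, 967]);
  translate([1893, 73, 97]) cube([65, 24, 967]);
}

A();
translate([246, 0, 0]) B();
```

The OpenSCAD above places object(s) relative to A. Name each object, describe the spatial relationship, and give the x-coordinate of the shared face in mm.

The spool's +x face and the fence section's −x face are both at x = 246 mm.

A is a spool. B is a fence section. The fence section is against the spool's +x side, with their −y faces flush. The x-coordinate of the shared face is 246 mm.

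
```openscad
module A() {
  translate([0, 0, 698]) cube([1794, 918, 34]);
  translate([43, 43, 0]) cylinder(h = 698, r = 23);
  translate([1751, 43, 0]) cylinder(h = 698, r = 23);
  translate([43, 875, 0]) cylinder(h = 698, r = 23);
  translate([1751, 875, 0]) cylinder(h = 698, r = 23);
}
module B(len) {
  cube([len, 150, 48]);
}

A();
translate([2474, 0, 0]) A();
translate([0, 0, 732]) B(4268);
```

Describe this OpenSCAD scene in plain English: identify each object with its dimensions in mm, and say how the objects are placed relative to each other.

A is a rectangular dining table. The top is 1794×918×34 mm with its upper surface at z = 732 mm. It stands on four round legs of 46 mm diameter, each leg's bounding box inset 20 mm from the nearest pair of top edges, running from the floor to the underside of the top.

B is a rectangular beam 4268 mm long (x), 150 mm deep (y), 48 mm thick (z).

The beam spans the tops of two tables placed 680 mm apart, resting at z = 732 mm.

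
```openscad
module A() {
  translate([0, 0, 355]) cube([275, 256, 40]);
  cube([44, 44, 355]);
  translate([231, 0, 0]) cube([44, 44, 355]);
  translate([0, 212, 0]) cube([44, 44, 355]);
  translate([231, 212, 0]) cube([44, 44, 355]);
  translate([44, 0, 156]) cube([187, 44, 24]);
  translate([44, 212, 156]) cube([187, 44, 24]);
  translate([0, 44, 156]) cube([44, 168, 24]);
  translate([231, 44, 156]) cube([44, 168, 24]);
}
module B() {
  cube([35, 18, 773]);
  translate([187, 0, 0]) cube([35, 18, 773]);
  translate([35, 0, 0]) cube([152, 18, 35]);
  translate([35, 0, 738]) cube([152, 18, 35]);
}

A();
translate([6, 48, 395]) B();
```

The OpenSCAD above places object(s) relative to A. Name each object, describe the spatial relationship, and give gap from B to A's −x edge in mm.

A is a stool. B is a picture frame. The picture frame is on top of the stool. The gap from the picture frame to the stool's −x edge is 6 mm.

The picture frame's min-x is at 6; the stool's min-x is 0; gap = 6 mm.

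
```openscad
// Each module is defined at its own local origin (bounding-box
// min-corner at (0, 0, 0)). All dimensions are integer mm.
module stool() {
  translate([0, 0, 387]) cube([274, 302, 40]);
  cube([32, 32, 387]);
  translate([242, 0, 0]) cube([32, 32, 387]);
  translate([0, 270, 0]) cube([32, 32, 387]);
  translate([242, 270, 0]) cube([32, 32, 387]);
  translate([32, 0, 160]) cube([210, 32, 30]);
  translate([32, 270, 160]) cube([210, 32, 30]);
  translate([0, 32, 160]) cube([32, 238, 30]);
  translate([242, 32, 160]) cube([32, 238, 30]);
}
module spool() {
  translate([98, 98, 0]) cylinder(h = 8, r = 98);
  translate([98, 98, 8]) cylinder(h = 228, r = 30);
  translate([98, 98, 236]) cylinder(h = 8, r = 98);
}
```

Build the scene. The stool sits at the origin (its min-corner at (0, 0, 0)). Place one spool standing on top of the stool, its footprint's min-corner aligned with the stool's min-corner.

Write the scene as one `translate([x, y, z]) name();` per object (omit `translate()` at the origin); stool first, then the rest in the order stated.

stool();
translate([0, 0, 427]) spool();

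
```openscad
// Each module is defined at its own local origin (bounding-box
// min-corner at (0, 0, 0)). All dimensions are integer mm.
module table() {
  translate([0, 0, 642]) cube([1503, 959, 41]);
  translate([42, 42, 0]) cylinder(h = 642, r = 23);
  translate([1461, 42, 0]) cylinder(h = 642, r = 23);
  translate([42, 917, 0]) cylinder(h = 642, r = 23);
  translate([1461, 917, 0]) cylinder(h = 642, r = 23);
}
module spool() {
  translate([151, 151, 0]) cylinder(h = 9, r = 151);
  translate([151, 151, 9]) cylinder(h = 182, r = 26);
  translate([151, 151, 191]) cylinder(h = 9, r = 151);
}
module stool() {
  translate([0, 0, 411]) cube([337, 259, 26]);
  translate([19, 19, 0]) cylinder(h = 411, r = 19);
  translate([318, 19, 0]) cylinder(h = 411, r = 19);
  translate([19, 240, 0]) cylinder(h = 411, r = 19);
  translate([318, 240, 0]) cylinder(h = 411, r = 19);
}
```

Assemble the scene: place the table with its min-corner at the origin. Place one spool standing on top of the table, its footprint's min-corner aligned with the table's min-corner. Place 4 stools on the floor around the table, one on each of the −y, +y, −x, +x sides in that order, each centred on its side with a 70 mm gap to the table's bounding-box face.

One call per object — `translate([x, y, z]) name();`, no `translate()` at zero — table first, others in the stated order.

table();
translate([0, 0, 683]) spool();
translate([583, -329, 0]) stool();
translate([583, 1029, 0]) stool();
translate([-407, 350, 0]) stool();
translate([1573, 350, 0]) stool();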